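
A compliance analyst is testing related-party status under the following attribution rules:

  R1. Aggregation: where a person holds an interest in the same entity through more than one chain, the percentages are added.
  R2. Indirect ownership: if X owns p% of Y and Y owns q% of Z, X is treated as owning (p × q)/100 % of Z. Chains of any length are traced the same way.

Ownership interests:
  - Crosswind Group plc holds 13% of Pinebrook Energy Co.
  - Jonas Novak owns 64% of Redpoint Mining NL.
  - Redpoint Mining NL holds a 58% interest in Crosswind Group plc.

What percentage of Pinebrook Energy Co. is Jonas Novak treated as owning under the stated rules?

Chain via Redpoint Mining NL → Crosswind Group plc (R2): 64% × 58% × 13% = 4.8256% of Pinebrook Energy Co.

4.8256%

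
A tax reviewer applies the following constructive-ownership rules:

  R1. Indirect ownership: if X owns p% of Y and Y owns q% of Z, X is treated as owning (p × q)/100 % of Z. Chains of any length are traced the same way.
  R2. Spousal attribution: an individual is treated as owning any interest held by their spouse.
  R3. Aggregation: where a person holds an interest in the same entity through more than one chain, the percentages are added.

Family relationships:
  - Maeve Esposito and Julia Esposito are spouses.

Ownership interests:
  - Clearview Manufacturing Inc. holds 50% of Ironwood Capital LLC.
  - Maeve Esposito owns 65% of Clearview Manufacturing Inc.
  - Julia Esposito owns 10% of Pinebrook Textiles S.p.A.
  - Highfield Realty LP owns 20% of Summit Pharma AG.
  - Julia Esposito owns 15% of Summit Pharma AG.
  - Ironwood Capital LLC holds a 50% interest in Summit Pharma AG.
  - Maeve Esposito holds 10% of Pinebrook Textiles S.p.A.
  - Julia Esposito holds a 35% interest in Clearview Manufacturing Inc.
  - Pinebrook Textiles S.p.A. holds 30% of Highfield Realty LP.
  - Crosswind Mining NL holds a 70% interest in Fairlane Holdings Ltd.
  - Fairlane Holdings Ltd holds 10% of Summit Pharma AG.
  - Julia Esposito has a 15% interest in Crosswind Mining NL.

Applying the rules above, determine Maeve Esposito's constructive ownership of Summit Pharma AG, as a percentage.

42.25%

By spousal attribution (R2), Maeve Esposito is treated as also owning Julia Esposito's interest in Clearview Manufacturing Inc, giving 65% + 35% = 100%.
By spousal attribution (R2), Maeve Esposito is treated as also owning Julia Esposito's interest in Pinebrook Textiles S.p.A, giving 10% + 10% = 20%.
By spousal attribution (R2), Maeve Esposito is treated as owning Julia Esposito's 15% interest in Crosswind Mining NL.
By spousal attribution (R2), Maeve Esposito is treated as owning Julia Esposito's 15% interest in Summit Pharma AG.
Chain via Clearview Manufacturing Inc. → Ironwood Capital LLC (R1): 100% × 50% × 50% = 25% of Summit Pharma AG.
Chain via Pinebrook Textiles S.p.A. → Highfield Realty LP (R1): 20% × 30% × 20% = 1.2% of Summit Pharma AG.
Chain via Crosswind Mining NL → Fairlane Holdings Ltd (R1): 15% × 70% × 10% = 1.05% of Summit Pharma AG.
Direct interest in Summit Pharma AG: 15%.
Aggregating (R3): 25% + 1.2% + 1.05% + 15% = 42.25%.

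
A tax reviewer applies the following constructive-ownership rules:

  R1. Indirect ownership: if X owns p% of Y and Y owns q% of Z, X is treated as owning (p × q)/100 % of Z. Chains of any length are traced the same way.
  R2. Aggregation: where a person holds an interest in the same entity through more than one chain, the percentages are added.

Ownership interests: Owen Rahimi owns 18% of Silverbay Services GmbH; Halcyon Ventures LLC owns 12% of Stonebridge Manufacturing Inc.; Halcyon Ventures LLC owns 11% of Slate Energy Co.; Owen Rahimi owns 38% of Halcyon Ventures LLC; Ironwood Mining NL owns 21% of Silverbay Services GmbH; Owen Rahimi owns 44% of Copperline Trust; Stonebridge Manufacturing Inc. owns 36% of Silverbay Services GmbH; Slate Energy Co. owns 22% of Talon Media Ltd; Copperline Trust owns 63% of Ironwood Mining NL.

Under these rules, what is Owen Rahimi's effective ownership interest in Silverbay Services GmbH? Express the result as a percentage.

Chain via Halcyon Ventures LLC → Stonebridge Manufacturing Inc. (R1): 38% × 12% × 36% = 1.6416% of Silverbay Services GmbH.
Chain via Copperline Trust → Ironwood Mining NL (R1): 44% × 63% × 21% = 5.8212% of Silverbay Services GmbH.
Direct interest in Silverbay Services GmbH: 18%.
Aggregating (R2): 1.6416% + 5.8212% + 18% = 25.4628%.

25.4628%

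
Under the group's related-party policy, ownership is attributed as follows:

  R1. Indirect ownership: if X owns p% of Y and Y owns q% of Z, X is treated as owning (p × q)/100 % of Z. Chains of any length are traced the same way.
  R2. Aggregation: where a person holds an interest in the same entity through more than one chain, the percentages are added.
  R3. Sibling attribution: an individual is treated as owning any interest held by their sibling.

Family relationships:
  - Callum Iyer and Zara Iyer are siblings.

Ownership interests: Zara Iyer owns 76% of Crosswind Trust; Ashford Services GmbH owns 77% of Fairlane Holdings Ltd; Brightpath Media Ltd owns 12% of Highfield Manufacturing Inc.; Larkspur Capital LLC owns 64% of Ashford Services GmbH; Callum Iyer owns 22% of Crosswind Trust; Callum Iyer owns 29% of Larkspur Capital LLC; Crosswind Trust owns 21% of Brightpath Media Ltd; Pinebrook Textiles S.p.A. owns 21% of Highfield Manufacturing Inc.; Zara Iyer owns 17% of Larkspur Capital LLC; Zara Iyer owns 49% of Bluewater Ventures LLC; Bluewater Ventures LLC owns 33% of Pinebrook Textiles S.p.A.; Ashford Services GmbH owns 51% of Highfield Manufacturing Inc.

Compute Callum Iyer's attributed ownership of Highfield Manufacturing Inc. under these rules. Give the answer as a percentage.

By sibling attribution (R3), Callum Iyer is treated as also owning Zara Iyer's interest in Crosswind Trust, giving 22% + 76% = 98%.
By sibling attribution (R3), Callum Iyer is treated as also owning Zara Iyer's interest in Larkspur Capital LLC, giving 29% + 17% = 46%.
By sibling attribution (R3), Callum Iyer is treated as owning Zara Iyer's 49% interest in Bluewater Ventures LLC.
Chain via Crosswind Trust → Brightpath Media Ltd (R1): 98% × 21% × 12% = 2.4696% of Highfield Manufacturing Inc.
Chain via Larkspur Capital LLC → Ashford Services GmbH (R1): 46% × 64% × 51% = 15.0144% of Highfield Manufacturing Inc.
Chain via Bluewater Ventures LLC → Pinebrook Textiles S.p.A. (R1): 49% × 33% × 21% = 3.3957% of Highfield Manufacturing Inc.
Aggregating (R2): 2.4696% + 15.0144% + 3.3957% = 20.8797%.

20.8797%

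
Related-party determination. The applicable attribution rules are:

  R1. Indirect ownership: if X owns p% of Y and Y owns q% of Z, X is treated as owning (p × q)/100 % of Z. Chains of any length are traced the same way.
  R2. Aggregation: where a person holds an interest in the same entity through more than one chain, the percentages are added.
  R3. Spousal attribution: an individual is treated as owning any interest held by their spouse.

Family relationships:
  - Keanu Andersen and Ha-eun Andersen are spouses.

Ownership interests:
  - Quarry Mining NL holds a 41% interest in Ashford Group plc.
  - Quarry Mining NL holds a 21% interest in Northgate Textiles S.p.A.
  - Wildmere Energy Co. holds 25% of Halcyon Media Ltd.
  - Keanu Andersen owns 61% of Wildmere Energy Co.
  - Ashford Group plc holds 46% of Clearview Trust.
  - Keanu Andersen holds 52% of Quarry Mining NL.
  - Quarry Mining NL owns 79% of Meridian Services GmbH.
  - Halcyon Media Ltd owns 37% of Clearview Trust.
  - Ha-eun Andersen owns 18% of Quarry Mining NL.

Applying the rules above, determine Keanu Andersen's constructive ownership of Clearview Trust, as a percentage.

By spousal attribution (R3), Keanu Andersen is treated as also owning Ha-eun Andersen's interest in Quarry Mining NL, giving 52% + 18% = 70%.
Chain via Quarry Mining NL → Ashford Group plc (R1): 70% × 41% × 46% = 13.202% of Clearview Trust.
Chain via Wildmere Energy Co. → Halcyon Media Ltd (R1): 61% × 25% × 37% = 5.6425% of Clearview Trust.
Aggregating (R2): 13.202% + 5.6425% = 18.8445%.

18.8445%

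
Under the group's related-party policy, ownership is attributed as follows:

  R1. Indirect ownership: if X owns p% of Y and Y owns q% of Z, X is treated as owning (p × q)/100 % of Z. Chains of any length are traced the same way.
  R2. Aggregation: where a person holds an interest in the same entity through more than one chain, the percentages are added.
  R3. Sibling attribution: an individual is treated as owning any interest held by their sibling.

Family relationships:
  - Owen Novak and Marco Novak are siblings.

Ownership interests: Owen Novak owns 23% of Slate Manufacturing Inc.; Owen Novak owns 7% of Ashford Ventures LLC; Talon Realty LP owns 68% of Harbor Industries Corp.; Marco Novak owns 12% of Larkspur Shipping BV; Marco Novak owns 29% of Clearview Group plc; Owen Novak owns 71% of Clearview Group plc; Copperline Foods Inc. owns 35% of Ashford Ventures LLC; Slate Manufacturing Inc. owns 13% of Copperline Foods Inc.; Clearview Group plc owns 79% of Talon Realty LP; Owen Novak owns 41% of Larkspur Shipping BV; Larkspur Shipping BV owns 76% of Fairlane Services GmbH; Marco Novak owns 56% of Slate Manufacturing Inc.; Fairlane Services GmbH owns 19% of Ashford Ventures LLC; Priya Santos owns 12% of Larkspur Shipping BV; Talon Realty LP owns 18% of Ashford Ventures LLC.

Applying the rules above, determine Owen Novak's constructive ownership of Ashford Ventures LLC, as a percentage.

By sibling attribution (R3), Owen Novak is treated as also owning Marco Novak's interest in Slate Manufacturing Inc, giving 23% + 56% = 79%.
By sibling attribution (R3), Owen Novak is treated as also owning Marco Novak's interest in Clearview Group plc, giving 71% + 29% = 100%.
By sibling attribution (R3), Owen Novak is treated as also owning Marco Novak's interest in Larkspur Shipping BV, giving 41% + 12% = 53%.
Chain via Slate Manufacturing Inc. → Copperline Foods Inc. (R1): 79% × 13% × 35% = 3.5945% of Ashford Ventures LLC.
Chain via Clearview Group plc → Talon Realty LP (R1): 100% × 79% × 18% = 14.22% of Ashford Ventures LLC.
Chain via Larkspur Shipping BV → Fairlane Services GmbH (R1): 53% × 76% × 19% = 7.6532% of Ashford Ventures LLC.
Direct interest in Ashford Ventures LLC: 7%.
Aggregating (R2): 3.5945% + 14.22% + 7.6532% + 7% = 32.4677%.

32.4677%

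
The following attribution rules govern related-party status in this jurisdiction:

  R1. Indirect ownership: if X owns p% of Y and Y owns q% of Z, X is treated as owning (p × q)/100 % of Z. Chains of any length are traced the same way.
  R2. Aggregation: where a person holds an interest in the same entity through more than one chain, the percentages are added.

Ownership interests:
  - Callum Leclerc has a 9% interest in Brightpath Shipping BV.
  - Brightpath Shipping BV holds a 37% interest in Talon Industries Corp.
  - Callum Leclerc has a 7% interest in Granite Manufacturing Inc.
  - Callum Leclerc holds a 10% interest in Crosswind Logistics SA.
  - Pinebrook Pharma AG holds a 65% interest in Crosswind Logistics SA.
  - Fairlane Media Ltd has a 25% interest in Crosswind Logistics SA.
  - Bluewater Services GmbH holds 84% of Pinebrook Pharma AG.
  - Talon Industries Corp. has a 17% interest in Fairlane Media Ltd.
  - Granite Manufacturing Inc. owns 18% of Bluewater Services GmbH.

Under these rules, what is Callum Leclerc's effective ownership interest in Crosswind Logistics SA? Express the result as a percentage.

10.829485%

Chain via Brightpath Shipping BV → Talon Industries Corp. → Fairlane Media Ltd (R1): 9% × 37% × 17% × 25% = 0.141525% of Crosswind Logistics SA.
Chain via Granite Manufacturing Inc. → Bluewater Services GmbH → Pinebrook Pharma AG (R1): 7% × 18% × 84% × 65% = 0.68796% of Crosswind Logistics SA.
Direct interest in Crosswind Logistics SA: 10%.
Aggregating (R2): 0.141525% + 0.68796% + 10% = 10.829485%.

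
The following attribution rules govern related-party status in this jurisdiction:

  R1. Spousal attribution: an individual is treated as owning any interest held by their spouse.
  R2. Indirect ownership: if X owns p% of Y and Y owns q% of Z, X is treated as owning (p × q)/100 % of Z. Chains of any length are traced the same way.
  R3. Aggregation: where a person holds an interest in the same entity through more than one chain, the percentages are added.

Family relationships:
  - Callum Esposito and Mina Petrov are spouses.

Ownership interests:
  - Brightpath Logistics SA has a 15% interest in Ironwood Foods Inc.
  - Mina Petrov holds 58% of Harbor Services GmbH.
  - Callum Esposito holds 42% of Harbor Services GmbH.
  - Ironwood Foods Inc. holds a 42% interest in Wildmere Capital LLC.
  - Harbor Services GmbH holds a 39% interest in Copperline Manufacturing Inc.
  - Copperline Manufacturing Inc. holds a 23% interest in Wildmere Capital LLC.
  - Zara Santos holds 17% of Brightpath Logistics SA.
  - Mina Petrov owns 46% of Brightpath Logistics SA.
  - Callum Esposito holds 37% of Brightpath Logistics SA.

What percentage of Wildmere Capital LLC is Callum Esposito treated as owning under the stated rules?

By spousal attribution (R1), Callum Esposito is treated as also owning Mina Petrov's interest in Harbor Services GmbH, giving 42% + 58% = 100%.
By spousal attribution (R1), Callum Esposito is treated as also owning Mina Petrov's interest in Brightpath Logistics SA, giving 37% + 46% = 83%.
Chain via Harbor Services GmbH → Copperline Manufacturing Inc. (R2): 100% × 39% × 23% = 8.97% of Wildmere Capital LLC.
Chain via Brightpath Logistics SA → Ironwood Foods Inc. (R2): 83% × 15% × 42% = 5.229% of Wildmere Capital LLC.
Aggregating (R3): 8.97% + 5.229% = 14.199%.

14.199%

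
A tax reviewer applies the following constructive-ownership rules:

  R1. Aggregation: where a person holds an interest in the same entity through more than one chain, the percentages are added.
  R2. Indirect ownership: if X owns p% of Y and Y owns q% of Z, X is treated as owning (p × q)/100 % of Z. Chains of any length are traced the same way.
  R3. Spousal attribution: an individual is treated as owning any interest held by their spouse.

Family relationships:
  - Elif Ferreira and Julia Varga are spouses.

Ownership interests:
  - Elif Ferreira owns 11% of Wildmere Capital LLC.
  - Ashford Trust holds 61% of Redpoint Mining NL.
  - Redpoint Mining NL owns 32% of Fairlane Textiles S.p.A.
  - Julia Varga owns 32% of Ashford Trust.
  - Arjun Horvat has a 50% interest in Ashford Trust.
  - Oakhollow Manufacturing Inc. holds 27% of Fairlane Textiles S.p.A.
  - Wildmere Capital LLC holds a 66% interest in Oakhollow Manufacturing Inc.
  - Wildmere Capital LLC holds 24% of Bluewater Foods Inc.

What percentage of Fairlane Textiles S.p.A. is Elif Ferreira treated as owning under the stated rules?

By spousal attribution (R3), Elif Ferreira is treated as owning Julia Varga's 32% interest in Ashford Trust.
Chain via Wildmere Capital LLC → Oakhollow Manufacturing Inc. (R2): 11% × 66% × 27% = 1.9602% of Fairlane Textiles S.p.A.
Chain via Ashford Trust → Redpoint Mining NL (R2): 32% × 61% × 32% = 6.2464% of Fairlane Textiles S.p.A.
Aggregating (R1): 1.9602% + 6.2464% = 8.2066%.

8.2066%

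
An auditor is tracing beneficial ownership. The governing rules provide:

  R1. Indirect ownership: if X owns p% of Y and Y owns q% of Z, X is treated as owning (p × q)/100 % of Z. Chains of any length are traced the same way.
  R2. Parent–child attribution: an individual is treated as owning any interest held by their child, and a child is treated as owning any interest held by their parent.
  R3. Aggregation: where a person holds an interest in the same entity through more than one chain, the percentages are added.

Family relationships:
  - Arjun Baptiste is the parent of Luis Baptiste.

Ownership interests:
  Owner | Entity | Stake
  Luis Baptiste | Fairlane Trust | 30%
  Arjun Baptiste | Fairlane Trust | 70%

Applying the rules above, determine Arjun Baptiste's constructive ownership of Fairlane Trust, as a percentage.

100%

By parent–child attribution (R2), Arjun Baptiste is treated as also owning Luis Baptiste's interest in Fairlane Trust, giving 70% + 30% = 100%.
Direct interest in Fairlane Trust: 100%.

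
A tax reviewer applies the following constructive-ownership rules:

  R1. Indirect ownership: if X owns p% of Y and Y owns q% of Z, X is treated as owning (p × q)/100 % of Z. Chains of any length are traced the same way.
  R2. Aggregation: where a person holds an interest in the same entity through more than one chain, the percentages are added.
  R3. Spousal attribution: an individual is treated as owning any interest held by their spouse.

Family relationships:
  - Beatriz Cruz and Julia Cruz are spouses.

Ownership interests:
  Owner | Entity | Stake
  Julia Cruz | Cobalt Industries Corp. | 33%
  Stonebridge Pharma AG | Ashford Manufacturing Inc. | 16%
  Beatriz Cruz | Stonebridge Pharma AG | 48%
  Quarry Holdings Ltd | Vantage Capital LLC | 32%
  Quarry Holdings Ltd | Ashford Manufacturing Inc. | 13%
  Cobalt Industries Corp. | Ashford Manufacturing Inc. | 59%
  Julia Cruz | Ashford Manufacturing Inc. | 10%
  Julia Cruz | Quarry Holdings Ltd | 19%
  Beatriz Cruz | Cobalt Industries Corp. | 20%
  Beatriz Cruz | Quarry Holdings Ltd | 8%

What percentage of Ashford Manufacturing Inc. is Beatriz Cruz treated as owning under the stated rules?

By spousal attribution (R3), Beatriz Cruz is treated as also owning Julia Cruz's interest in Quarry Holdings Ltd, giving 8% + 19% = 27%.
By spousal attribution (R3), Beatriz Cruz is treated as also owning Julia Cruz's interest in Cobalt Industries Corp, giving 20% + 33% = 53%.
By spousal attribution (R3), Beatriz Cruz is treated as owning Julia Cruz's 10% interest in Ashford Manufacturing Inc.
Chain via Quarry Holdings Ltd (R1): 27% × 13% = 3.51% of Ashford Manufacturing Inc.
Chain via Stonebridge Pharma AG (R1): 48% × 16% = 7.68% of Ashford Manufacturing Inc.
Chain via Cobalt Industries Corp. (R1): 53% × 59% = 31.27% of Ashford Manufacturing Inc.
Direct interest in Ashford Manufacturing Inc: 10%.
Aggregating (R2): 3.51% + 7.68% + 31.27% + 10% = 52.46%.

52.46%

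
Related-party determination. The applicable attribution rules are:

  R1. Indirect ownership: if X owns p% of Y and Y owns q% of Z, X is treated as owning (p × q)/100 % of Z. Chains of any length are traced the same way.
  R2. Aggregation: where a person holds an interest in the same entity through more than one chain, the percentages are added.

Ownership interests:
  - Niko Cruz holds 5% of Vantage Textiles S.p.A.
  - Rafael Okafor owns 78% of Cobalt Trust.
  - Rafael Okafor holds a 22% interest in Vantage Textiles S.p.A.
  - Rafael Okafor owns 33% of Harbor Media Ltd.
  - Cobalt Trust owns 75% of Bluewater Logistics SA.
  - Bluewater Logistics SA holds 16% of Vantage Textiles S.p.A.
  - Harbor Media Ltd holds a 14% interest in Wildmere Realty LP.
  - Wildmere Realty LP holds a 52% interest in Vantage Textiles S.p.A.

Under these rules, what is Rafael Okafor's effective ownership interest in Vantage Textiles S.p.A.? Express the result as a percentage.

33.7624%

Chain via Cobalt Trust → Bluewater Logistics SA (R1): 78% × 75% × 16% = 9.36% of Vantage Textiles S.p.A.
Chain via Harbor Media Ltd → Wildmere Realty LP (R1): 33% × 14% × 52% = 2.4024% of Vantage Textiles S.p.A.
Direct interest in Vantage Textiles S.p.A: 22%.
Aggregating (R2): 9.36% + 2.4024% + 22% = 33.7624%.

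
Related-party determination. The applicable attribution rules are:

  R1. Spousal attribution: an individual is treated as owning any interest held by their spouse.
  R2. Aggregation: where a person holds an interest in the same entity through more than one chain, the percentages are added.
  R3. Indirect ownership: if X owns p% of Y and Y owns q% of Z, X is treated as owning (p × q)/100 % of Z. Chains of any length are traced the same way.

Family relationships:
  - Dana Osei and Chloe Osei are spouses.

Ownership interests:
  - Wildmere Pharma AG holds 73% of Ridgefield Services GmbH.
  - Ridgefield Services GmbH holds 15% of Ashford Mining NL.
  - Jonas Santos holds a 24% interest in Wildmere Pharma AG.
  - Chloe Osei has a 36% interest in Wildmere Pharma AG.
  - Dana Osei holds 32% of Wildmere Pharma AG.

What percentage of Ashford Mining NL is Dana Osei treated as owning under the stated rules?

7.446%

By spousal attribution (R1), Dana Osei is treated as also owning Chloe Osei's interest in Wildmere Pharma AG, giving 32% + 36% = 68%.
Chain via Wildmere Pharma AG → Ridgefield Services GmbH (R3): 68% × 73% × 15% = 7.446% of Ashford Mining NL.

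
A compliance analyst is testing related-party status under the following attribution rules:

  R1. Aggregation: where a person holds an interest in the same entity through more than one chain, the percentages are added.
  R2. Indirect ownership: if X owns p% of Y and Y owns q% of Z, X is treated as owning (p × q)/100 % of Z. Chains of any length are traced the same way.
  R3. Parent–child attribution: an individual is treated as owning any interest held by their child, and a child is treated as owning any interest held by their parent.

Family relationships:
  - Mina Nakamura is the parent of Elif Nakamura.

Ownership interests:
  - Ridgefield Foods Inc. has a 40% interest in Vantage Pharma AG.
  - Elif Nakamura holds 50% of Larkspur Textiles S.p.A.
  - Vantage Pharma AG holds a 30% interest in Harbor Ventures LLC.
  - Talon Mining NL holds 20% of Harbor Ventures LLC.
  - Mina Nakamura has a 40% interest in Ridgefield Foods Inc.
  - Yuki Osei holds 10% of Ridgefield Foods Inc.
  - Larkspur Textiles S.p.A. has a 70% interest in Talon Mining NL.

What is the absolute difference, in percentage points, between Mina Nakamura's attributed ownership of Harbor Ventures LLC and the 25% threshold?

By parent–child attribution (R3), Mina Nakamura is treated as owning Elif Nakamura's 50% interest in Larkspur Textiles S.p.A.
Chain via Ridgefield Foods Inc. → Vantage Pharma AG (R2): 40% × 40% × 30% = 4.8% of Harbor Ventures LLC.
Chain via Larkspur Textiles S.p.A. → Talon Mining NL (R2): 50% × 70% × 20% = 7% of Harbor Ventures LLC.
Aggregating (R1): 4.8% + 7% = 11.8%.
11.8% falls short of the 25% threshold by 13.2 percentage points.

13.2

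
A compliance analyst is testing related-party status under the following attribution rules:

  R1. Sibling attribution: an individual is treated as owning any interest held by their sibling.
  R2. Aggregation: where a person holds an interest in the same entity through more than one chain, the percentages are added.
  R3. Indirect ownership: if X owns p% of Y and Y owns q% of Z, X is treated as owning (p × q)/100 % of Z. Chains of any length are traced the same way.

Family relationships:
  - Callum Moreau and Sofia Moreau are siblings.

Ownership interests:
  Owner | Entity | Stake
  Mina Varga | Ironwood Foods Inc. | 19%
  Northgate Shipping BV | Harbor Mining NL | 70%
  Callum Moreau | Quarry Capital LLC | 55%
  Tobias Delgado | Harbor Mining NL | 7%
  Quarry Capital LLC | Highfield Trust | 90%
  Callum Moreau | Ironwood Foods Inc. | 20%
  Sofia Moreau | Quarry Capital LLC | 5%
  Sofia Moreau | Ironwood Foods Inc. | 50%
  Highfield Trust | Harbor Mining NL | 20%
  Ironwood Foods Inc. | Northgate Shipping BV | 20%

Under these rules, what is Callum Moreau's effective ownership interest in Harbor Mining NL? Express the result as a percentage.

20.6%

By sibling attribution (R1), Callum Moreau is treated as also owning Sofia Moreau's interest in Ironwood Foods Inc, giving 20% + 50% = 70%.
By sibling attribution (R1), Callum Moreau is treated as also owning Sofia Moreau's interest in Quarry Capital LLC, giving 55% + 5% = 60%.
Chain via Ironwood Foods Inc. → Northgate Shipping BV (R3): 70% × 20% × 70% = 9.8% of Harbor Mining NL.
Chain via Quarry Capital LLC → Highfield Trust (R3): 60% × 90% × 20% = 10.8% of Harbor Mining NL.
Aggregating (R2): 9.8% + 10.8% = 20.6%.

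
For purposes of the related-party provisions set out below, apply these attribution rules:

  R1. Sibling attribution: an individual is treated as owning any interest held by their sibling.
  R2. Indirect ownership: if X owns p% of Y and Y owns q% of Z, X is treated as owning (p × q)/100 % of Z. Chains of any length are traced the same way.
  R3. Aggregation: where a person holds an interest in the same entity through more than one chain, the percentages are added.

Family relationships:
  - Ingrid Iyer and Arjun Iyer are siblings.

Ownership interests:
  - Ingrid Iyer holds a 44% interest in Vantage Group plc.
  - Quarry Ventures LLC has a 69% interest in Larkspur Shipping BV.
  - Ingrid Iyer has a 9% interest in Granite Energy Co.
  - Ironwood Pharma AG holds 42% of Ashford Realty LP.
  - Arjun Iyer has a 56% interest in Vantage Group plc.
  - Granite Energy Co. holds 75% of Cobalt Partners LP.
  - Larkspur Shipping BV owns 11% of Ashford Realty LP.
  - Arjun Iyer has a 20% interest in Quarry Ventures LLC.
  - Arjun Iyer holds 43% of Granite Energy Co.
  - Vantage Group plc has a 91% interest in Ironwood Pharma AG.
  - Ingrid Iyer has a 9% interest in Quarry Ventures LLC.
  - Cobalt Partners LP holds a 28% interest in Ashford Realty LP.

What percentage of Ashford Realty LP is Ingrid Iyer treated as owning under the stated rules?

By sibling attribution (R1), Ingrid Iyer is treated as also owning Arjun Iyer's interest in Vantage Group plc, giving 44% + 56% = 100%.
By sibling attribution (R1), Ingrid Iyer is treated as also owning Arjun Iyer's interest in Granite Energy Co, giving 9% + 43% = 52%.
By sibling attribution (R1), Ingrid Iyer is treated as also owning Arjun Iyer's interest in Quarry Ventures LLC, giving 9% + 20% = 29%.
Chain via Vantage Group plc → Ironwood Pharma AG (R2): 100% × 91% × 42% = 38.22% of Ashford Realty LP.
Chain via Granite Energy Co. → Cobalt Partners LP (R2): 52% × 75% × 28% = 10.92% of Ashford Realty LP.
Chain via Quarry Ventures LLC → Larkspur Shipping BV (R2): 29% × 69% × 11% = 2.2011% of Ashford Realty LP.
Aggregating (R3): 38.22% + 10.92% + 2.2011% = 51.3411%.

51.3411%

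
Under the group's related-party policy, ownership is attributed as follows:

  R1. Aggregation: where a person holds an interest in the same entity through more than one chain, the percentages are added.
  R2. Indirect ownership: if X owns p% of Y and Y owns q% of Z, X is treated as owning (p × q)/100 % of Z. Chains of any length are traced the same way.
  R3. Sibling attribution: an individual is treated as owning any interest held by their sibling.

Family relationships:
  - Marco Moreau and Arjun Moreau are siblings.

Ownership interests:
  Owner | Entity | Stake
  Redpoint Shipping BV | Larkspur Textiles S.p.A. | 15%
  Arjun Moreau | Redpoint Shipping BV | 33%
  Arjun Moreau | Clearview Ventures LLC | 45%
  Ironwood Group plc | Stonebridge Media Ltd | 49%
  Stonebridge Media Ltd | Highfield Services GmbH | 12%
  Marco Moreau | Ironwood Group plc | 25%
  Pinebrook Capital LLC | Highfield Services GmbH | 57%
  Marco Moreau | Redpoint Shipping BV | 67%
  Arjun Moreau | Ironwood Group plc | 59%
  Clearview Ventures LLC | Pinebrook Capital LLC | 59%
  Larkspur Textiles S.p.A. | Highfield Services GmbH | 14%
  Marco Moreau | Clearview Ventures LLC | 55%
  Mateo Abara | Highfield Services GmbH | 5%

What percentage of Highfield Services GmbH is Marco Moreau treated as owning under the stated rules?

By sibling attribution (R3), Marco Moreau is treated as also owning Arjun Moreau's interest in Ironwood Group plc, giving 25% + 59% = 84%.
By sibling attribution (R3), Marco Moreau is treated as also owning Arjun Moreau's interest in Clearview Ventures LLC, giving 55% + 45% = 100%.
By sibling attribution (R3), Marco Moreau is treated as also owning Arjun Moreau's interest in Redpoint Shipping BV, giving 67% + 33% = 100%.
Chain via Ironwood Group plc → Stonebridge Media Ltd (R2): 84% × 49% × 12% = 4.9392% of Highfield Services GmbH.
Chain via Clearview Ventures LLC → Pinebrook Capital LLC (R2): 100% × 59% × 57% = 33.63% of Highfield Services GmbH.
Chain via Redpoint Shipping BV → Larkspur Textiles S.p.A. (R2): 100% × 15% × 14% = 2.1% of Highfield Services GmbH.
Aggregating (R1): 4.9392% + 33.63% + 2.1% = 40.6692%.

40.6692%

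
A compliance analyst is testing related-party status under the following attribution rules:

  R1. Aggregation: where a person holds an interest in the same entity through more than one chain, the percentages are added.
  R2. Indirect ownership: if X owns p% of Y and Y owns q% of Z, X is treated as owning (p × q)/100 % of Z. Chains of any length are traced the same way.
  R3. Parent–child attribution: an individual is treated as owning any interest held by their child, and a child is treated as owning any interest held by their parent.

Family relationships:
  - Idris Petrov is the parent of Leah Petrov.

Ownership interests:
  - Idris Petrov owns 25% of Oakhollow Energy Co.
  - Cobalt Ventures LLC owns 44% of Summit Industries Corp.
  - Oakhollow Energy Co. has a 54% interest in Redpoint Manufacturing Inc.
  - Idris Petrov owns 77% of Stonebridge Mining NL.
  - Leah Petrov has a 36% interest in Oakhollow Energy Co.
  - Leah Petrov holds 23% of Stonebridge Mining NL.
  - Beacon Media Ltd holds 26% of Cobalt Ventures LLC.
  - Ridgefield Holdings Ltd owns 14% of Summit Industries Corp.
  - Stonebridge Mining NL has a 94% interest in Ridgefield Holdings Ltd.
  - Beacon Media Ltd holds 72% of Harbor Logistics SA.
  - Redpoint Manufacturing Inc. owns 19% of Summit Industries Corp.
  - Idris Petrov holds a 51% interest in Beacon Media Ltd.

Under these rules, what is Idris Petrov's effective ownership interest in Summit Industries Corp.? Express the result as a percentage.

25.253%

By parent–child attribution (R3), Idris Petrov is treated as also owning Leah Petrov's interest in Oakhollow Energy Co, giving 25% + 36% = 61%.
By parent–child attribution (R3), Idris Petrov is treated as also owning Leah Petrov's interest in Stonebridge Mining NL, giving 77% + 23% = 100%.
Chain via Oakhollow Energy Co. → Redpoint Manufacturing Inc. (R2): 61% × 54% × 19% = 6.2586% of Summit Industries Corp.
Chain via Stonebridge Mining NL → Ridgefield Holdings Ltd (R2): 100% × 94% × 14% = 13.16% of Summit Industries Corp.
Chain via Beacon Media Ltd → Cobalt Ventures LLC (R2): 51% × 26% × 44% = 5.8344% of Summit Industries Corp.
Aggregating (R1): 6.2586% + 13.16% + 5.8344% = 25.253%.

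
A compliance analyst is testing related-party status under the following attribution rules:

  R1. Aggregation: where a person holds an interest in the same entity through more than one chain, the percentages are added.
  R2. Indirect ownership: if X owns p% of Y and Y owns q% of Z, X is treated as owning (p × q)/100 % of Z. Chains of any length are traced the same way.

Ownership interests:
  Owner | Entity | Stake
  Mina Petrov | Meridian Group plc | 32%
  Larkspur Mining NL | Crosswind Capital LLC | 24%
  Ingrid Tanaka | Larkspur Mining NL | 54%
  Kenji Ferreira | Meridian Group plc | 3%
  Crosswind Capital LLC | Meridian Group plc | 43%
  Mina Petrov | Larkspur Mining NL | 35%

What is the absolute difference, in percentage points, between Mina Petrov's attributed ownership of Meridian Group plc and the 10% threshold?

25.612

Chain via Larkspur Mining NL → Crosswind Capital LLC (R2): 35% × 24% × 43% = 3.612% of Meridian Group plc.
Direct interest in Meridian Group plc: 32%.
Aggregating (R1): 3.612% + 32% = 35.612%.
35.612% exceeds the 10% threshold by 25.612 percentage points.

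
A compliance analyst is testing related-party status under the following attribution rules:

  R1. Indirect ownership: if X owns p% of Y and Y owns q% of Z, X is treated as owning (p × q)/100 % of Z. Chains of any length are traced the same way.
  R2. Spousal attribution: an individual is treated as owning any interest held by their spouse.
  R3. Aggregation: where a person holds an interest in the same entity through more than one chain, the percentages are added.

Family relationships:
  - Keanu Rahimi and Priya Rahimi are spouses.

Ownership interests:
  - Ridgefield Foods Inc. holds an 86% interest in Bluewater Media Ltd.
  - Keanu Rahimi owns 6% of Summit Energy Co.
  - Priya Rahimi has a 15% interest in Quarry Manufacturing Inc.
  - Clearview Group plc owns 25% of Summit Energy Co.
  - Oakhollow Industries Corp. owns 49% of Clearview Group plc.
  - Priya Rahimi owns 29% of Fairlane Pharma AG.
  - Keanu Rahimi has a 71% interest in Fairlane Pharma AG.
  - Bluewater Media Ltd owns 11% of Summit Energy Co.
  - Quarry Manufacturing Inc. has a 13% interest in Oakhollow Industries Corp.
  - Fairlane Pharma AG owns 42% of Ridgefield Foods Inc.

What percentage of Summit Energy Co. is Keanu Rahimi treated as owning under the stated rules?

10.212075%

By spousal attribution (R2), Keanu Rahimi is treated as also owning Priya Rahimi's interest in Fairlane Pharma AG, giving 71% + 29% = 100%.
By spousal attribution (R2), Keanu Rahimi is treated as owning Priya Rahimi's 15% interest in Quarry Manufacturing Inc.
Chain via Fairlane Pharma AG → Ridgefield Foods Inc. → Bluewater Media Ltd (R1): 100% × 42% × 86% × 11% = 3.9732% of Summit Energy Co.
Direct interest in Summit Energy Co: 6%.
Chain via Quarry Manufacturing Inc. → Oakhollow Industries Corp. → Clearview Group plc (R1): 15% × 13% × 49% × 25% = 0.238875% of Summit Energy Co.
Aggregating (R3): 3.9732% + 6% + 0.238875% = 10.212075%.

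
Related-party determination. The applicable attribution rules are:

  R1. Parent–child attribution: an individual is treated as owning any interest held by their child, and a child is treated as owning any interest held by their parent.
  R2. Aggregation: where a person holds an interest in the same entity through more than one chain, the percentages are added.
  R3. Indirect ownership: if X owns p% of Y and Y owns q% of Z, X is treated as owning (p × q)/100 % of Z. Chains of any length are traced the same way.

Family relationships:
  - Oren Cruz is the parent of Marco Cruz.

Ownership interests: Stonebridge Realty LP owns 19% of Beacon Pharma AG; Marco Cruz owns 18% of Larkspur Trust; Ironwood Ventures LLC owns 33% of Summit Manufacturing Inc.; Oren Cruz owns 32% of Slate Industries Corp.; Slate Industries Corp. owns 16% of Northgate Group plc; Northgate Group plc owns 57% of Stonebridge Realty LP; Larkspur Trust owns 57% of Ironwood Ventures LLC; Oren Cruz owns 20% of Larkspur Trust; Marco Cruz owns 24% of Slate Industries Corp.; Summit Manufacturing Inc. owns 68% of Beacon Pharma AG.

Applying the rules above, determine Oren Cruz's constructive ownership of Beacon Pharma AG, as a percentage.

By parent–child attribution (R1), Oren Cruz is treated as also owning Marco Cruz's interest in Slate Industries Corp, giving 32% + 24% = 56%.
By parent–child attribution (R1), Oren Cruz is treated as also owning Marco Cruz's interest in Larkspur Trust, giving 20% + 18% = 38%.
Chain via Slate Industries Corp. → Northgate Group plc → Stonebridge Realty LP (R3): 56% × 16% × 57% × 19% = 0.970368% of Beacon Pharma AG.
Chain via Larkspur Trust → Ironwood Ventures LLC → Summit Manufacturing Inc. (R3): 38% × 57% × 33% × 68% = 4.860504% of Beacon Pharma AG.
Aggregating (R2): 0.970368% + 4.860504% = 5.830872%.

5.830872%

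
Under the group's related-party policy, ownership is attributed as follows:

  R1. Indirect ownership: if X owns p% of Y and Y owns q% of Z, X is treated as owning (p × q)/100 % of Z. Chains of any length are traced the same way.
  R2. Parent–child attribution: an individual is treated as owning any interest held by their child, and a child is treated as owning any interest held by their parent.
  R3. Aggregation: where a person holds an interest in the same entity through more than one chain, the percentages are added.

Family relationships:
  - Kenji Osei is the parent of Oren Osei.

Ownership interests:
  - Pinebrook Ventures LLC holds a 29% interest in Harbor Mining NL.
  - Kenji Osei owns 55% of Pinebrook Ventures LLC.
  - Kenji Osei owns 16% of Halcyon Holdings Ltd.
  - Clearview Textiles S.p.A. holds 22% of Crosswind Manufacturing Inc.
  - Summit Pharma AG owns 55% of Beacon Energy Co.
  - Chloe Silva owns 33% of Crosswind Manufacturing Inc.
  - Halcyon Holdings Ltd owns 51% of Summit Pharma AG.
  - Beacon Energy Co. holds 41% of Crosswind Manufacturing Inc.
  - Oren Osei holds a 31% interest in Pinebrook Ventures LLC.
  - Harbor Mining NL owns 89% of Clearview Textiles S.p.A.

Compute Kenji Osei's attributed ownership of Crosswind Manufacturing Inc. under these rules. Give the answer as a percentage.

By parent–child attribution (R2), Kenji Osei is treated as also owning Oren Osei's interest in Pinebrook Ventures LLC, giving 55% + 31% = 86%.
Chain via Pinebrook Ventures LLC → Harbor Mining NL → Clearview Textiles S.p.A. (R1): 86% × 29% × 89% × 22% = 4.883252% of Crosswind Manufacturing Inc.
Chain via Halcyon Holdings Ltd → Summit Pharma AG → Beacon Energy Co. (R1): 16% × 51% × 55% × 41% = 1.84008% of Crosswind Manufacturing Inc.
Aggregating (R3): 4.883252% + 1.84008% = 6.723332%.

6.723332%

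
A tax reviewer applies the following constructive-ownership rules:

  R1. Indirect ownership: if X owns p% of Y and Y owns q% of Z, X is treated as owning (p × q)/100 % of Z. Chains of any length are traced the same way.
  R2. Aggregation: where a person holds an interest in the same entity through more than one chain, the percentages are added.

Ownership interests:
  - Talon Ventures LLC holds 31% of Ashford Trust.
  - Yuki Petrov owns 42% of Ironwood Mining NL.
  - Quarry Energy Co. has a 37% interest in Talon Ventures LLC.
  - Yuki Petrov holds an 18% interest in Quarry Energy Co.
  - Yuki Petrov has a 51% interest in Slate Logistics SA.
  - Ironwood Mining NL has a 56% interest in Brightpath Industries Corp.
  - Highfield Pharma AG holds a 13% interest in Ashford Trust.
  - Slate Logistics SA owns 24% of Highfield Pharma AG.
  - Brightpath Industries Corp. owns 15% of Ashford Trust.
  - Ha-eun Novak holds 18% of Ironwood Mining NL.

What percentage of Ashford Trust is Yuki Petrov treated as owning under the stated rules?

Chain via Ironwood Mining NL → Brightpath Industries Corp. (R1): 42% × 56% × 15% = 3.528% of Ashford Trust.
Chain via Slate Logistics SA → Highfield Pharma AG (R1): 51% × 24% × 13% = 1.5912% of Ashford Trust.
Chain via Quarry Energy Co. → Talon Ventures LLC (R1): 18% × 37% × 31% = 2.0646% of Ashford Trust.
Aggregating (R2): 3.528% + 1.5912% + 2.0646% = 7.1838%.

7.1838%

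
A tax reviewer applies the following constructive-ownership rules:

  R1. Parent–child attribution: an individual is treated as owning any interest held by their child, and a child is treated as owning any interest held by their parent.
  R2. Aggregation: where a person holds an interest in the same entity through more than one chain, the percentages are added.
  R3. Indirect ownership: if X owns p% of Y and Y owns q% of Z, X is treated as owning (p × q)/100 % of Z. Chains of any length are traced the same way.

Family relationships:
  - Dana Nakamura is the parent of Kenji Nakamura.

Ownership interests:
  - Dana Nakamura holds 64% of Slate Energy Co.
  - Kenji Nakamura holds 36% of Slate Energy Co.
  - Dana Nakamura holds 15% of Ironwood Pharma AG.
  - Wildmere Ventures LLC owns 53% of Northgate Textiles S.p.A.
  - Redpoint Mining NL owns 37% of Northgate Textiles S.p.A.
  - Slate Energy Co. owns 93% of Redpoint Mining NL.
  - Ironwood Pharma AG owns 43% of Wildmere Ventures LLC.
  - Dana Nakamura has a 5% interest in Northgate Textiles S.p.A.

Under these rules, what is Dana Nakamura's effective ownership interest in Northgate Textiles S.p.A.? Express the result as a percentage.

By parent–child attribution (R1), Dana Nakamura is treated as also owning Kenji Nakamura's interest in Slate Energy Co, giving 64% + 36% = 100%.
Chain via Slate Energy Co. → Redpoint Mining NL (R3): 100% × 93% × 37% = 34.41% of Northgate Textiles S.p.A.
Chain via Ironwood Pharma AG → Wildmere Ventures LLC (R3): 15% × 43% × 53% = 3.4185% of Northgate Textiles S.p.A.
Direct interest in Northgate Textiles S.p.A: 5%.
Aggregating (R2): 34.41% + 3.4185% + 5% = 42.8285%.

42.8285%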